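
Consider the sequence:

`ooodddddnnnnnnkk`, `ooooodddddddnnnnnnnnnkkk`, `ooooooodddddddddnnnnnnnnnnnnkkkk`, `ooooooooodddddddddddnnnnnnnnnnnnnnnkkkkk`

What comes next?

The n-th term is 2n-1 o's then 2n+1 d's then 3n n's then n k's, where the shown terms are n = 2, 3, 4, 5.
Setting n = 6 gives 11, 13, 18, 6 characters in each block.

ooooooooooodddddddddddddnnnnnnnnnnnnnnnnnnkkkkkk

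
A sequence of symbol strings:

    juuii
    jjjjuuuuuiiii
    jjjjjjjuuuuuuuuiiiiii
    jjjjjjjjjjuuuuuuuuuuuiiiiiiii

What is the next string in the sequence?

jjjjjjjjjjjjjuuuuuuuuuuuuuuiiiiiiiiii

Reading off run lengths: j runs 1, 4, 7, 10; u runs 2, 5, 8, 11; i runs 2, 4, 6, 8 — each is linear in n (n = 1, 2, …).
At n = 5 the blocks have lengths 13, 14, 10.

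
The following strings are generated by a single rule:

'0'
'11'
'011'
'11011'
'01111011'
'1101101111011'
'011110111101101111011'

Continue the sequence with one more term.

1101101111011011110111101101111011

From term 3 onward, concatenate the second-to-last term with the last: 0·11 = 011, 11·011 = 11011, …
So term 8 is 1101101111011·011110111101101111011.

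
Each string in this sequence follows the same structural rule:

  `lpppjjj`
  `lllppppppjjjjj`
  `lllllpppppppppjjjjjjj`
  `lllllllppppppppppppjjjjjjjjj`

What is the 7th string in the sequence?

The n-th term is 2n-1 l's then 3n p's then 2n+1 j's (n = 1, 2, …).
At n = 7 the blocks have lengths 13, 21, 15.

lllllllllllllpppppppppppppppppppppjjjjjjjjjjjjjjj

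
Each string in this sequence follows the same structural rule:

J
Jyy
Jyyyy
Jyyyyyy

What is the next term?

Each term is the previous one with yy appended.
Applying this once more to Jyyyyyy:

Jyyyyyyyy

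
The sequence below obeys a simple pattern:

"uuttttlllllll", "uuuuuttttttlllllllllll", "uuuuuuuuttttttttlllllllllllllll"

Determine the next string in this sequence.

Each string has the form u^{3n-1} t^{2n+2} l^{4n+3} (n = 1, 2, …).
Setting n = 4 gives 11, 10, 19 characters in each block.

uuuuuuuuuuuttttttttttlllllllllllllllllll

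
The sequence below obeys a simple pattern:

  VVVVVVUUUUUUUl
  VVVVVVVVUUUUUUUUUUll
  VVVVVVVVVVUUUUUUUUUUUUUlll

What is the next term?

VVVVVVVVVVVVUUUUUUUUUUUUUUUUllll

Term n consists of 2n+2 V's, followed by 3n+1 U's, followed by n-1 l's, where the shown terms are n = 2, 3, 4.
For the next term, n = 5, so the run lengths are 12, 16, 4.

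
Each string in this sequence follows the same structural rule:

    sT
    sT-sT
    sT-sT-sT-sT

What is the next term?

Every step duplicates the string with '-' between the halves.
One more doubling of sT-sT-sT-sT gives the answer.

sT-sT-sT-sT-sT-sT-sT-sT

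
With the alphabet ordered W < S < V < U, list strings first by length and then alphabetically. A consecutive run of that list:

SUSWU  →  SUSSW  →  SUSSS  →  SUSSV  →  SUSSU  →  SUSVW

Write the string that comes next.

SUSVS

Find the rightmost character of SUSVW below U, bump it to the next letter, and reset everything to its right to W.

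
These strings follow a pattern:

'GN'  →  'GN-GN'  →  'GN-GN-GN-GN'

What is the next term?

Every step duplicates the string with '-' between the halves.
Doubling GN-GN-GN-GN with '-' between the halves:

GN-GN-GN-GN-GN-GN-GN-GN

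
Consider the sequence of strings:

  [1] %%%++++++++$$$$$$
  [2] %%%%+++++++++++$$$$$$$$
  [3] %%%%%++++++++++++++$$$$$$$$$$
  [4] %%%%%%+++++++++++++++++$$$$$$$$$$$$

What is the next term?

%%%%%%%++++++++++++++++++++$$$$$$$$$$$$$$

Each string has the form %^{n+1} +^{3n+2} $^{2n+2}, where the shown terms are n = 2, 3, 4, 5.
At n = 6 the blocks have lengths 7, 20, 14.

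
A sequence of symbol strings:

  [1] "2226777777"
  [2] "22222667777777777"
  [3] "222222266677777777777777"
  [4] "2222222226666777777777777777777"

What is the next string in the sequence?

The n-th term is 2n+1 2's then n 6's then 4n+2 7's (n = 1, 2, …).
Setting n = 5 gives 11, 5, 22 characters in each block.

22222222222666667777777777777777777777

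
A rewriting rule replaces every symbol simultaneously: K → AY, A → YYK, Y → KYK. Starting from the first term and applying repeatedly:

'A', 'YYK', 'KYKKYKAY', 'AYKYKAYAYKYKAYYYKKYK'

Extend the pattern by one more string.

Rewriting the 20 symbols of AYKYKAYAYKYKAYYYKKYK one by one yields YYK KYK AY KYK AY YYK KYK YYK KYK AY KYK AY YYK KYK KYK KYK AY AY KYK AY; concatenated:

YYKKYKAYKYKAYYYKKYKYYKKYKAYKYKAYYYKKYKKYKKYKAYAYKYKAY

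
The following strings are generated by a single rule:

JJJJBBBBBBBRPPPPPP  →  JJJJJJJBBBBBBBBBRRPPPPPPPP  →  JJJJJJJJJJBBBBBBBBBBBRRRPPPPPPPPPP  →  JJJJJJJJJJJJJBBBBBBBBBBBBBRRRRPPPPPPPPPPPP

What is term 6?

JJJJJJJJJJJJJJJJJJJBBBBBBBBBBBBBBBBBRRRRRRPPPPPPPPPPPPPPPP

The n-th term is 3n-2 J's then 2n+3 B's then n-1 R's then 2n+2 P's, where the shown terms are n = 2, 3, 4, 5.
For term 6, n = 7, so the run lengths are 19, 17, 6, 16.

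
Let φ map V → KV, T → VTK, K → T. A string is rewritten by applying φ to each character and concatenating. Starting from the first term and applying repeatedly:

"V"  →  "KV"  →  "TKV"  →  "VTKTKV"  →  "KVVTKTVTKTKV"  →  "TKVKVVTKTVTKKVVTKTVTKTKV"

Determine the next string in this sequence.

φ(TKVKVVTKTVTKKVVTKTVTKTKV) expands symbol-by-symbol to VTK T KV T KV KV VTK T VTK KV VTK T T KV KV VTK T VTK KV VTK T VTK T KV; joining the 24 pieces gives the next term.

VTKTKVTKVKVVTKTVTKKVVTKTTKVKVVTKTVTKKVVTKTVTKTKV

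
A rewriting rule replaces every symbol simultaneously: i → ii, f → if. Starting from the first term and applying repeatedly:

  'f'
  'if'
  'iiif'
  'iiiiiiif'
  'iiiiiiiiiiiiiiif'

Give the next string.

iiiiiiiiiiiiiiiiiiiiiiiiiiiiiiif

Replace each of the 16 characters of iiiiiiiiiiiiiiif in place — ii ii ii ii ii ii ii ii ii ii ii ii ii ii ii if — and concatenate.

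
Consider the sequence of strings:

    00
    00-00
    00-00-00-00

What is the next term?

s(k+1) = s(k)·-·s(k) — each term doubles the last with '-' between the halves.
Doubling 00-00-00-00 with '-' between the halves:

00-00-00-00-00-00-00-00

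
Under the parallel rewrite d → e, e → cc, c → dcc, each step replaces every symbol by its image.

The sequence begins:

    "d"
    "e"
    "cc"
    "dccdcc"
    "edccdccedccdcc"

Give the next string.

Rewriting the 14 symbols of edccdccedccdcc one by one yields cc e dcc dcc e dcc dcc cc e dcc dcc e dcc dcc; concatenated:

ccedccdccedccdccccedccdccedccdcc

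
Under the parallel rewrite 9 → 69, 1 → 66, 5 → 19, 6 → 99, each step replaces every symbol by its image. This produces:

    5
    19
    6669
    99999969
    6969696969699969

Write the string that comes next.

99699969996999699969996969699969

Applying the rule to each of the 16 symbols of 6969696969699969 gives the pieces 99 69 99 69 99 69 99 69 99 69 99 69 69 69 99 69, which concatenate to the answer.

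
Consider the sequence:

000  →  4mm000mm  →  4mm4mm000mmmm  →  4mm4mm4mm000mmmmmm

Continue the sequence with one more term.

Each term wraps the previous one in 4mm on the left and mm on the right.
Applying this once more to 4mm4mm4mm000mmmmmm:

4mm4mm4mm4mm000mmmmmmmm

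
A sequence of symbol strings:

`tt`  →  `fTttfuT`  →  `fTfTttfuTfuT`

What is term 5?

Each term wraps the previous one in fT on the left and fuT on the right.
From fTfTttfuTfuT, 2 further steps: fTfTttfuTfuT → fTfTfTttfuTfuTfuT → (answer).

fTfTfTfTttfuTfuTfuTfuT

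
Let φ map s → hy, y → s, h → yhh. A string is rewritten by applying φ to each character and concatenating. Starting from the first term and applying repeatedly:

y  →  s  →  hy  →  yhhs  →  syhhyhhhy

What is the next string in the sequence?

hysyhhyhhsyhhyhhyhhs

Apply φ to syhhyhhhy symbol by symbol: s→hy, y→s, h→yhh, h→yhh, y→s, h→yhh, h→yhh, h→yhh, y→s; joined: hy s yhh yhh s yhh yhh yhh s.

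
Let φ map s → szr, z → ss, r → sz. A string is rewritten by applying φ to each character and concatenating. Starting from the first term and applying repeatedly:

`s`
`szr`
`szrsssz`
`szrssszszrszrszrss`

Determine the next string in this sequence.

szrssszszrszrszrssszrssszszrssszszrssszszrszr

Applying the rule to each of the 18 symbols of szrssszszrszrszrss gives the pieces szr ss sz szr szr szr ss szr ss sz szr ss sz szr ss sz szr szr, which concatenate to the answer.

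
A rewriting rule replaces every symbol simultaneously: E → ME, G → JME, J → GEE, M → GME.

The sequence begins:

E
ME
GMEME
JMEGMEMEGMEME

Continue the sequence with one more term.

Replace each of the 13 characters of JMEGMEMEGMEME in place — GEE GME ME JME GME ME GME ME JME GME ME GME ME — and concatenate.

GEEGMEMEJMEGMEMEGMEMEJMEGMEMEGMEME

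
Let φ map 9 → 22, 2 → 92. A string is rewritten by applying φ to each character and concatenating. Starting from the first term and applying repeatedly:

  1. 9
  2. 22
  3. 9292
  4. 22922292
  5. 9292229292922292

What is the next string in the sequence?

φ(9292229292922292) expands symbol-by-symbol to 22 92 22 92 92 92 22 92 22 92 22 92 92 92 22 92; joining the 16 pieces gives the next term.

22922292929222922292229292922292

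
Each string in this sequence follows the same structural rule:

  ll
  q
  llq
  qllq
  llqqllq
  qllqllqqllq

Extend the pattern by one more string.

Each term (from the third on) is the two preceding terms concatenated in order: term 3 = ll·q = llq.
So term 7 is llqqllq·qllqllqqllq.

llqqllqqllqllqqllq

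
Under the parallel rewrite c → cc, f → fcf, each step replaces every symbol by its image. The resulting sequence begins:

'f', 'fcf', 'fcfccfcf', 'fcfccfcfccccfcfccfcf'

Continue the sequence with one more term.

fcfccfcfccccfcfccfcfccccccccfcfccfcfccccfcfccfcf

Applying the rule to each of the 20 symbols of fcfccfcfccccfcfccfcf gives the pieces fcf cc fcf cc cc fcf cc fcf cc cc cc cc fcf cc fcf cc cc fcf cc fcf, which concatenate to the answer.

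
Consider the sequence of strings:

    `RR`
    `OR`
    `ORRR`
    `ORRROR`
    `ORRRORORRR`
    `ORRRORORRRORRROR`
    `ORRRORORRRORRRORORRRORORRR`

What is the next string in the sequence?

ORRRORORRRORRRORORRRORORRRORRRORORRRORRROR

From term 3 onward, concatenate the last term with the second-to-last: OR·RR = ORRR, ORRR·OR = ORRROR, …
The next term joins ORRRORORRRORRRORORRRORORRR and ORRRORORRRORRROR.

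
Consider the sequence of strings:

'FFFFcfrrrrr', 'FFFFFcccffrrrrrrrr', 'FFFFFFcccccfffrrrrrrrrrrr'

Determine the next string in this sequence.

The n-th term is n+3 F's then 2n-1 c's then n f's then 3n+2 r's (n = 1, 2, …).
Setting n = 4 gives 7, 7, 4, 14 characters in each block.

FFFFFFFcccccccffffrrrrrrrrrrrrrr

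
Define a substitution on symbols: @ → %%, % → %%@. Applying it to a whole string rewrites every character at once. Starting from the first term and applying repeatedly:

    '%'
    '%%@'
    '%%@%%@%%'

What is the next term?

Rewriting each symbol of %%@%%@%%: %→%%@, %→%%@, @→%%, %→%%@, %→%%@, @→%%, %→%%@, %→%%@, which concatenates to %%@ %%@ %% %%@ %%@ %% %%@ %%@.

%%@%%@%%%%@%%@%%%%@%%@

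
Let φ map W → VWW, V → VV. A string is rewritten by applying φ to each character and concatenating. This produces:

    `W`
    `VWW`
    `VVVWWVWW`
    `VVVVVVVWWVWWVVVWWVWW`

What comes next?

VVVVVVVVVVVVVVVWWVWWVVVWWVWWVVVVVVVWWVWWVVVWWVWW

φ(VVVVVVVWWVWWVVVWWVWW) expands symbol-by-symbol to VV VV VV VV VV VV VV VWW VWW VV VWW VWW VV VV VV VWW VWW VV VWW VWW; joining the 20 pieces gives the next term.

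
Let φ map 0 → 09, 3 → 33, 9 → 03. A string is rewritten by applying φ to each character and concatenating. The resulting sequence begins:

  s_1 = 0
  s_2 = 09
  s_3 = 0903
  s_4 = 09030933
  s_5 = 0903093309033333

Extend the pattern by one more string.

09030933090333330903093333333333

Replace each of the 16 characters of 0903093309033333 in place — 09 03 09 33 09 03 33 33 09 03 09 33 33 33 33 33 — and concatenate.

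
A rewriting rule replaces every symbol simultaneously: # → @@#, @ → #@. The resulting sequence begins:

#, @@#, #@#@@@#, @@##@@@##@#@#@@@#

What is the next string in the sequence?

φ(@@##@@@##@#@#@@@#) expands symbol-by-symbol to #@ #@ @@# @@# #@ #@ #@ @@# @@# #@ @@# #@ @@# #@ #@ #@ @@#; joining the 17 pieces gives the next term.

#@#@@@#@@##@#@#@@@#@@##@@@##@@@##@#@#@@@#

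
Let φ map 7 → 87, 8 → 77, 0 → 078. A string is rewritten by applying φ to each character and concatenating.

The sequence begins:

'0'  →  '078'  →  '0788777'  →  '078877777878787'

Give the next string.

0788777778787878787778777877787

φ(078877777878787) expands symbol-by-symbol to 078 87 77 77 87 87 87 87 87 77 87 77 87 77 87; joining the 15 pieces gives the next term.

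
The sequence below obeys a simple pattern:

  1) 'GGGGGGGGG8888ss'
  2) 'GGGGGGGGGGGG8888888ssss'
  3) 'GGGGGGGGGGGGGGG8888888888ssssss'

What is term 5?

GGGGGGGGGGGGGGGGGGGGG8888888888888888ssssssssss

Reading off run lengths: G runs 9, 12, 15; 8 runs 4, 7, 10; s runs 2, 4, 6 — each is linear in n, where the shown terms are n = 2, 3, 4.
For term 5, n = 6, so the run lengths are 21, 16, 10.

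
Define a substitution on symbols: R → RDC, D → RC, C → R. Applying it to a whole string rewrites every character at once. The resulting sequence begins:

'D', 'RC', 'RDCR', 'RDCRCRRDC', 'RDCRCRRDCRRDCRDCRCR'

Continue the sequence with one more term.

RDCRCRRDCRRDCRDCRCRRDCRDCRCRRDCRCRRDCRRDC

Replace each of the 19 characters of RDCRCRRDCRRDCRDCRCR in place — RDC RC R RDC R RDC RDC RC R RDC RDC RC R RDC RC R RDC R RDC — and concatenate.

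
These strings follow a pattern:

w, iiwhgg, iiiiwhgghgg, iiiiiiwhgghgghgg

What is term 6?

iiiiiiiiiiwhgghgghgghgghgg

s(k+1) = ii·s(k)·hgg, so each term gains ii as a prefix and hgg as a suffix.
From iiiiiiwhgghgghgg, 2 further steps: iiiiiiwhgghgghgg → iiiiiiiiwhgghgghgghgg → (answer).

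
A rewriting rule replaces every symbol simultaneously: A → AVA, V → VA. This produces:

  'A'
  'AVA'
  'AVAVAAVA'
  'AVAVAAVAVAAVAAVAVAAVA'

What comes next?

AVAVAAVAVAAVAAVAVAAVAVAAVAAVAVAAVAAVAVAAVAVAAVAAVAVAAVA

Applying the rule to each of the 21 symbols of AVAVAAVAVAAVAAVAVAAVA gives the pieces AVA VA AVA VA AVA AVA VA AVA VA AVA AVA VA AVA AVA VA AVA VA AVA AVA VA AVA, which concatenate to the answer.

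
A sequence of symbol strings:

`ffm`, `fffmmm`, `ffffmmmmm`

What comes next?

fffffmmmmmmm

Each string has the form f^{n+1} m^{2n-1} (n = 1, 2, …).
At n = 4 the blocks have lengths 5, 7.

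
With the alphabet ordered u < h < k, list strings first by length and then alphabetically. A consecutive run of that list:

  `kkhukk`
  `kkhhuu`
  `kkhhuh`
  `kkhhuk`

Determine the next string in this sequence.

kkhhhu

Treat kkhhuk as a base-3 numeral over the given alphabet and add one, carrying through any trailing k's.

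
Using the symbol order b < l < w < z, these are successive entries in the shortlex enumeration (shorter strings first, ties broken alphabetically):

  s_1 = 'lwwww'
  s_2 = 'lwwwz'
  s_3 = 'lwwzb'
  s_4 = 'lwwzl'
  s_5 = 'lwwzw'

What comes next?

lwwzz

Find the rightmost character of lwwzw below z, bump it to the next letter, and reset everything to its right to b.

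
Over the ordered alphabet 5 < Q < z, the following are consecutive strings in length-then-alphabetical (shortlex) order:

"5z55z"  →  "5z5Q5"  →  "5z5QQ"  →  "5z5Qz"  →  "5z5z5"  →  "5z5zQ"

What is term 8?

Advancing 2 positions from 5z5zQ through 5z5zQ → 5z5zz reaches term 8.

5zQ55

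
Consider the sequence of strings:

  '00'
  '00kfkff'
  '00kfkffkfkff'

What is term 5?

00kfkffkfkffkfkffkfkff

Every step adds kfkff to the end: s(k+1) = s(k)·kfkff.
From 00kfkffkfkff, 2 further steps: 00kfkffkfkff → 00kfkffkfkffkfkff → (answer).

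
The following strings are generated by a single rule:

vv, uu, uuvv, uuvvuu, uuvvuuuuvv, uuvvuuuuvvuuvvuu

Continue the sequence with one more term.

This is a Fibonacci-style word recurrence s(k) = s(k−1)·s(k−2): e.g. uu·vv = uuvv.
So term 7 is uuvvuuuuvvuuvvuu·uuvvuuuuvv.

uuvvuuuuvvuuvvuuuuvvuuuuvv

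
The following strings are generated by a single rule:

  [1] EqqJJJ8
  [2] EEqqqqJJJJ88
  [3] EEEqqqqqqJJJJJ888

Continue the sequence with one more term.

EEEEqqqqqqqqJJJJJJ8888

The n-th term is n E's then 2n q's then n+2 J's then n 8's (n = 1, 2, …).
For the next term, n = 4, so the run lengths are 4, 8, 6, 4.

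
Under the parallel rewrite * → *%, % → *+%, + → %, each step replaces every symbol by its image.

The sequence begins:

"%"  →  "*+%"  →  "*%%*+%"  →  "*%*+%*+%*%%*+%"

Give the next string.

φ(*%*+%*+%*%%*+%) expands symbol-by-symbol to *% *+% *% % *+% *% % *+% *% *+% *+% *% % *+%; joining the 14 pieces gives the next term.

*%*+%*%%*+%*%%*+%*%*+%*+%*%%*+%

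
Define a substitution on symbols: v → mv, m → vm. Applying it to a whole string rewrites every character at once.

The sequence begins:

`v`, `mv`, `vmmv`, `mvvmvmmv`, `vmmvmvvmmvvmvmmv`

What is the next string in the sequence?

Rewriting the 16 symbols of vmmvmvvmmvvmvmmv one by one yields mv vm vm mv vm mv mv vm vm mv mv vm mv vm vm mv; concatenated:

mvvmvmmvvmmvmvvmvmmvmvvmmvvmvmmv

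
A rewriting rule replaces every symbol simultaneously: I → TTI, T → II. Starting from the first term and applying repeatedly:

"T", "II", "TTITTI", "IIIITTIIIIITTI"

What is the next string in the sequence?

Applying the rule to each of the 14 symbols of IIIITTIIIIITTI gives the pieces TTI TTI TTI TTI II II TTI TTI TTI TTI TTI II II TTI, which concatenate to the answer.

TTITTITTITTIIIIITTITTITTITTITTIIIIITTI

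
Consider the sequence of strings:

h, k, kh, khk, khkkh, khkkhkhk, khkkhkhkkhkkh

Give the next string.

Each term (from the third on) is the previous term followed by the one before it: term 3 = k·h = kh.
So term 8 is khkkhkhkkhkkh·khkkhkhk.

khkkhkhkkhkkhkhkkhkhk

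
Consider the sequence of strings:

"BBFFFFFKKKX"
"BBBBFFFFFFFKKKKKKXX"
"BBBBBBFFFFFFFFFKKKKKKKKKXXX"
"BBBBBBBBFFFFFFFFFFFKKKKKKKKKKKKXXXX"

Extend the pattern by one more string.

Each string has the form B^{2n} F^{2n+3} K^{3n} X^{n} (n = 1, 2, …).
For the next term, n = 5, so the run lengths are 10, 13, 15, 5.

BBBBBBBBBBFFFFFFFFFFFFFKKKKKKKKKKKKKKKXXXXX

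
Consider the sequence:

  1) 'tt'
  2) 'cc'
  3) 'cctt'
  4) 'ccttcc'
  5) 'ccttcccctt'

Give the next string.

This is a Fibonacci-style word recurrence s(k) = s(k−1)·s(k−2): e.g. cc·tt = cctt.
The next term joins ccttcccctt and ccttcc.

ccttccccttccttcc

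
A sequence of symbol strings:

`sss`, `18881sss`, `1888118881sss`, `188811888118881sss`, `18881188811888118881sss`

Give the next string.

The strings grow by a fixed prefix 18881 each time.
Applying this once more to 18881188811888118881sss:

1888118881188811888118881sss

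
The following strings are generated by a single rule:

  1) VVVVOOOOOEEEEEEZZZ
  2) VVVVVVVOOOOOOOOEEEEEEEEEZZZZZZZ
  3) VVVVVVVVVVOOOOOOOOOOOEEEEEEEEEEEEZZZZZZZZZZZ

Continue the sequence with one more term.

VVVVVVVVVVVVVOOOOOOOOOOOOOOEEEEEEEEEEEEEEEZZZZZZZZZZZZZZZ

Each string has the form V^{3n+1} O^{3n+2} E^{3n+3} Z^{4n-1} (n = 1, 2, …).
At n = 4 the blocks have lengths 13, 14, 15, 15.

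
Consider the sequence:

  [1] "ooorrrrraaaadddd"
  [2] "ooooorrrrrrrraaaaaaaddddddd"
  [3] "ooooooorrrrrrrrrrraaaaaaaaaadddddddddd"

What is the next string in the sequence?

Each string has the form o^{2n-1} r^{3n-1} a^{3n-2} d^{3n-2}, where the shown terms are n = 2, 3, 4.
At n = 5 the blocks have lengths 9, 14, 13, 13.

ooooooooorrrrrrrrrrrrrraaaaaaaaaaaaaddddddddddddd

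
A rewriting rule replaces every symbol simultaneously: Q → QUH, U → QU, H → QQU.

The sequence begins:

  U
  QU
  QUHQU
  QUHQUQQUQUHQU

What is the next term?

Rewriting the 13 symbols of QUHQUQQUQUHQU one by one yields QUH QU QQU QUH QU QUH QUH QU QUH QU QQU QUH QU; concatenated:

QUHQUQQUQUHQUQUHQUHQUQUHQUQQUQUHQU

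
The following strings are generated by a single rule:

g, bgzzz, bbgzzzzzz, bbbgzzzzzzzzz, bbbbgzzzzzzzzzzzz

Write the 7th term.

Every step adds b to the front and zzz to the end of the previous string.
From bbbbgzzzzzzzzzzzz, 2 further steps: bbbbgzzzzzzzzzzzz → bbbbbgzzzzzzzzzzzzzzz → (answer).

bbbbbbgzzzzzzzzzzzzzzzzzz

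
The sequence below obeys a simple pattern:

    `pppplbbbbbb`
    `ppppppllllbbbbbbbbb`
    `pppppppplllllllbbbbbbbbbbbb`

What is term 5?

pppppppppppplllllllllllllbbbbbbbbbbbbbbbbbb

Each string has the form p^{2n+2} l^{3n-2} b^{3n+3} (n = 1, 2, …).
Setting n = 5 gives 12, 13, 18 characters in each block.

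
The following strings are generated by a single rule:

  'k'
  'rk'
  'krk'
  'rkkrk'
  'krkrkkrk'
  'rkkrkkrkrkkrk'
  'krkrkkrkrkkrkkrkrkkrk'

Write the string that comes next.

rkkrkkrkrkkrkkrkrkkrkrkkrkkrkrkkrk

From term 3 onward, concatenate the second-to-last term with the last: k·rk = krk, rk·krk = rkkrk, …
The next term joins rkkrkkrkrkkrk and krkrkkrkrkkrkkrkrkkrk.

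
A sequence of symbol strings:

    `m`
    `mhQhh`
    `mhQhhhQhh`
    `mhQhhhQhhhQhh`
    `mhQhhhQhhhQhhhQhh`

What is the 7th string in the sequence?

mhQhhhQhhhQhhhQhhhQhhhQhh

Every step adds hQhh to the end: s(k+1) = s(k)·hQhh.
From mhQhhhQhhhQhhhQhh, 2 further steps: mhQhhhQhhhQhhhQhh → mhQhhhQhhhQhhhQhhhQhh → (answer).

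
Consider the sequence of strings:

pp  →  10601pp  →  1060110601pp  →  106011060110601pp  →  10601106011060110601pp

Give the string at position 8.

10601106011060110601106011060110601pp

The strings grow by a fixed prefix 10601 each time.
From 10601106011060110601pp, 3 further steps: 10601106011060110601pp → 1060110601106011060110601pp → 106011060110601106011060110601pp → (answer).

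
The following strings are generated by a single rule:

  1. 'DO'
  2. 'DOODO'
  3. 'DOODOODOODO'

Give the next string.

Each string is two copies of the previous one joined by 'O'.
Doubling DOODOODOODO with 'O' between the halves:

DOODOODOODOODOODOODOODO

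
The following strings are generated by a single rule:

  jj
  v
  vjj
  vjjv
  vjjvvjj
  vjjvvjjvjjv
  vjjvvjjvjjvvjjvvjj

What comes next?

From term 3 onward, concatenate the last term with the second-to-last: v·jj = vjj, vjj·v = vjjv, …
So term 8 is vjjvvjjvjjvvjjvvjj·vjjvvjjvjjv.

vjjvvjjvjjvvjjvvjjvjjvvjjvjjv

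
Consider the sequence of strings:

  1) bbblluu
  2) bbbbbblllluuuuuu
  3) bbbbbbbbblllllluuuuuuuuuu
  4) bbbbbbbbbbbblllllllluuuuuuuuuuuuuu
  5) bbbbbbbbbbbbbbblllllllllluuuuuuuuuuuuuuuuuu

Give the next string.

bbbbbbbbbbbbbbbbbblllllllllllluuuuuuuuuuuuuuuuuuuuuu

Each string has the form b^{3n} l^{2n} u^{4n-2} (n = 1, 2, …).
At n = 6 the blocks have lengths 18, 12, 22.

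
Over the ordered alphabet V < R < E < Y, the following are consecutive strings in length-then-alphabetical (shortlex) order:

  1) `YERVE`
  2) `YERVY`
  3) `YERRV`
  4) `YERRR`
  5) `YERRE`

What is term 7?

YEREV

Stepping forward 2 times from YERRE: YERRE → YERRY, then the target.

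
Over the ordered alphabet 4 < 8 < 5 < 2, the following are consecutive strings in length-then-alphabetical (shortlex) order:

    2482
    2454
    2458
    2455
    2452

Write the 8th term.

2425

Stepping forward 3 times from 2452: 2452 → 2424 → 2428, then the target.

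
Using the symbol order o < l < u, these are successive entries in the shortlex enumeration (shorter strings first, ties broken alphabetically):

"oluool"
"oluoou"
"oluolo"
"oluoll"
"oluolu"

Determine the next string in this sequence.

Treat oluolu as a base-3 numeral over the given alphabet and add one, carrying through any trailing u's.

oluouo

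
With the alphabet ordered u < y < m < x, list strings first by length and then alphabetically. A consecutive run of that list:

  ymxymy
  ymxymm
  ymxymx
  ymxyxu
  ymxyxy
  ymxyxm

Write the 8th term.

Stepping forward 2 times from ymxyxm: ymxyxm → ymxyxx, then the target.

ymxmuu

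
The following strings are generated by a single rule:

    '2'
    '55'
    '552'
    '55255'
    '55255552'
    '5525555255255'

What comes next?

This is a Fibonacci-style word recurrence s(k) = s(k−1)·s(k−2): e.g. 55·2 = 552.
The next term joins 5525555255255 and 55255552.

552555525525555255552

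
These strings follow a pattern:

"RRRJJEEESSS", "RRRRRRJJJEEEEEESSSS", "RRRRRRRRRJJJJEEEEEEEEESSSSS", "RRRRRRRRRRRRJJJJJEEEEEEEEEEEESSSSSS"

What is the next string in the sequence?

RRRRRRRRRRRRRRRJJJJJJEEEEEEEEEEEEEEESSSSSSS

Reading off run lengths: R runs 3, 6, 9, 12; J runs 2, 3, 4, 5; E runs 3, 6, 9, 12; S runs 3, 4, 5, 6 — each is linear in n (n = 1, 2, …).
For the next term, n = 5, so the run lengths are 15, 6, 15, 7.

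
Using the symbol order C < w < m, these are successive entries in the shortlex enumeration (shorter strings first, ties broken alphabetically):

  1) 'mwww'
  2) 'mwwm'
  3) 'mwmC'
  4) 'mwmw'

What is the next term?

Find the rightmost character of mwmw below m, bump it to the next letter, and reset everything to its right to C.

mwmm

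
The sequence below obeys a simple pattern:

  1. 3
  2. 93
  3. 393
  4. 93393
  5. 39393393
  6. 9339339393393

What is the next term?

This is a Fibonacci-style word recurrence s(k) = s(k−2)·s(k−1): e.g. 3·93 = 393.
Continuing: 39393393 · 9339339393393 gives term 7.

393933939339339393393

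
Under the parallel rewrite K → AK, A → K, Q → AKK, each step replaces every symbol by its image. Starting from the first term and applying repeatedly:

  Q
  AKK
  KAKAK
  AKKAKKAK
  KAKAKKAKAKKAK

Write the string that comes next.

Rewriting the 13 symbols of KAKAKKAKAKKAK one by one yields AK K AK K AK AK K AK K AK AK K AK; concatenated:

AKKAKKAKAKKAKKAKAKKAK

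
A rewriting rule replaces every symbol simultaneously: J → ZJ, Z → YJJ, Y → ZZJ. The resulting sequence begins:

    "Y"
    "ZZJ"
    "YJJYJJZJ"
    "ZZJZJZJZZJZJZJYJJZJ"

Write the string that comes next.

YJJYJJZJYJJZJYJJZJYJJYJJZJYJJZJYJJZJZZJZJZJYJJZJ

Replace each of the 19 characters of ZZJZJZJZZJZJZJYJJZJ in place — YJJ YJJ ZJ YJJ ZJ YJJ ZJ YJJ YJJ ZJ YJJ ZJ YJJ ZJ ZZJ ZJ ZJ YJJ ZJ — and concatenate.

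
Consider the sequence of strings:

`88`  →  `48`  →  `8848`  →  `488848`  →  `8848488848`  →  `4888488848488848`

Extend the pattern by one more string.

88484888484888488848488848

From term 3 onward, concatenate the second-to-last term with the last: 88·48 = 8848, 48·8848 = 488848, …
So term 7 is 8848488848·4888488848488848.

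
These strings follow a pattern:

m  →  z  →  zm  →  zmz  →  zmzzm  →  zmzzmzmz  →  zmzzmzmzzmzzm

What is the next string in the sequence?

Each term (from the third on) is the previous term followed by the one before it: term 3 = z·m = zm.
So term 8 is zmzzmzmzzmzzm·zmzzmzmz.

zmzzmzmzzmzzmzmzzmzmz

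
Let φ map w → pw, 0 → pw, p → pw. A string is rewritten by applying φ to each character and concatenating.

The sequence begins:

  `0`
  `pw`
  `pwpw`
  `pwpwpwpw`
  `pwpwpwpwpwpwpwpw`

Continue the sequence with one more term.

Rewriting the 16 symbols of pwpwpwpwpwpwpwpw one by one yields pw pw pw pw pw pw pw pw pw pw pw pw pw pw pw pw; concatenated:

pwpwpwpwpwpwpwpwpwpwpwpwpwpwpwpw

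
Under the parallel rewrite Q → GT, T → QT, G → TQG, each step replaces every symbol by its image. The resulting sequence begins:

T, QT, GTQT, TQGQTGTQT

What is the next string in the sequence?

QTGTTQGGTQTTQGQTGTQT

Expanding TQGQTGTQT: T→QT, Q→GT, G→TQG, Q→GT, T→QT, G→TQG, T→QT, Q→GT, T→QT. Concatenated: QT GT TQG GT QT TQG QT GT QT.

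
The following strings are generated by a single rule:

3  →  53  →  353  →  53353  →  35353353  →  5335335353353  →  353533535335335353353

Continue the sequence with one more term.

5335335353353353533535335335353353

From term 3 onward, concatenate the second-to-last term with the last: 3·53 = 353, 53·353 = 53353, …
Continuing: 5335335353353 · 353533535335335353353 gives term 8.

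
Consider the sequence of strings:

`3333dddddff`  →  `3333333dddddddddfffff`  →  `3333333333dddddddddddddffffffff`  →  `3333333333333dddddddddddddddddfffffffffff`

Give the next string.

Each string has the form 3^{3n+1} d^{4n+1} f^{3n-1} (n = 1, 2, …).
Setting n = 5 gives 16, 21, 14 characters in each block.

3333333333333333dddddddddddddddddddddffffffffffffff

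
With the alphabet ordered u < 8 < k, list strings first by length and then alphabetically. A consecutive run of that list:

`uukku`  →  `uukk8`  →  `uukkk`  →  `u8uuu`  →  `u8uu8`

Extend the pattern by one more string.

u8uuk

Treat u8uu8 as a base-3 numeral over the given alphabet and add one, carrying through any trailing k's.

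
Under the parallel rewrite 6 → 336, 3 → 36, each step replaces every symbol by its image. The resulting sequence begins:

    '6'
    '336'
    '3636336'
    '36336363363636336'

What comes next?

Rewriting the 17 symbols of 36336363363636336 one by one yields 36 336 36 36 336 36 336 36 36 336 36 336 36 336 36 36 336; concatenated:

36336363633636336363633636336363363636336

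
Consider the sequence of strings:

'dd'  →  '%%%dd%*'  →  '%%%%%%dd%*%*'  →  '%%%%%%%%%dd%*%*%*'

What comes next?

Each term wraps the previous one in %%% on the left and %* on the right.
Applying this once more to %%%%%%%%%dd%*%*%*:

%%%%%%%%%%%%dd%*%*%*%*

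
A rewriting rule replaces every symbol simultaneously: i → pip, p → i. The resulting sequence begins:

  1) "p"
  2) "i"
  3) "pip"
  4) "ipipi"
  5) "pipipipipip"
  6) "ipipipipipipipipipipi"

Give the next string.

Replace each of the 21 characters of ipipipipipipipipipipi in place — pip i pip i pip i pip i pip i pip i pip i pip i pip i pip i pip — and concatenate.

pipipipipipipipipipipipipipipipipipipipipip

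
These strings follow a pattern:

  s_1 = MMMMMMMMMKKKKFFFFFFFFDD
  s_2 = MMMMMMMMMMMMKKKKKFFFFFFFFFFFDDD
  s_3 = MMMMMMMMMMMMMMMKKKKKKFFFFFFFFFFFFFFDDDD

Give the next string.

Reading off run lengths: M runs 9, 12, 15; K runs 4, 5, 6; F runs 8, 11, 14; D runs 2, 3, 4 — each is linear in n, where the shown terms are n = 3, 4, 5.
For the next term, n = 6, so the run lengths are 18, 7, 17, 5.

MMMMMMMMMMMMMMMMMMKKKKKKKFFFFFFFFFFFFFFFFFDDDDD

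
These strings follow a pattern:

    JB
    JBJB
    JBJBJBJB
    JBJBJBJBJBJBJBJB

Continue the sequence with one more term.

s(k+1) = s(k)·s(k) — each term doubles the last.
So the next term is two copies of JBJBJBJBJBJBJBJB.

JBJBJBJBJBJBJBJBJBJBJBJBJBJBJBJB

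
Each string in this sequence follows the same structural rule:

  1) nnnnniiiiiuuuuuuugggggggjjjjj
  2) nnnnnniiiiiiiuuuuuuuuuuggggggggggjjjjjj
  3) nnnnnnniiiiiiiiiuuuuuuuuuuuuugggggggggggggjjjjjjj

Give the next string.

nnnnnnnniiiiiiiiiiiuuuuuuuuuuuuuuuuggggggggggggggggjjjjjjjj

Each string has the form n^{n+3} i^{2n+1} u^{3n+1} g^{3n+1} j^{n+3}, where the shown terms are n = 2, 3, 4.
Setting n = 5 gives 8, 11, 16, 16, 8 characters in each block.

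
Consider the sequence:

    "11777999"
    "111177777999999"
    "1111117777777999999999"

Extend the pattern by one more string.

Reading off run lengths: 1 runs 2, 4, 6; 7 runs 3, 5, 7; 9 runs 3, 6, 9 — each is linear in n (n = 1, 2, …).
Setting n = 4 gives 8, 9, 12 characters in each block.

11111111777777777999999999999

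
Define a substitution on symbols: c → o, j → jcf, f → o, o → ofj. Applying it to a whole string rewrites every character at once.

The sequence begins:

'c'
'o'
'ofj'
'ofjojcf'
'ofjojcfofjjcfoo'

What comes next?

ofjojcfofjjcfooofjojcfjcfooofjofj

φ(ofjojcfofjjcfoo) expands symbol-by-symbol to ofj o jcf ofj jcf o o ofj o jcf jcf o o ofj ofj; joining the 15 pieces gives the next term.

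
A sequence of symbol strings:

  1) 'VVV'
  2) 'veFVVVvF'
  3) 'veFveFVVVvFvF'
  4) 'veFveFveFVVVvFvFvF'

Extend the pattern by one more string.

Each term wraps the previous one in veF on the left and vF on the right.
Applying this once more to veFveFveFVVVvFvFvF:

veFveFveFveFVVVvFvFvFvF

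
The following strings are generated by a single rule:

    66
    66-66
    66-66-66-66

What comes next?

s(k+1) = s(k)·-·s(k) — each term doubles the last with '-' between the halves.
So the next term is two copies of 66-66-66-66 with '-' between the halves.

66-66-66-66-66-66-66-66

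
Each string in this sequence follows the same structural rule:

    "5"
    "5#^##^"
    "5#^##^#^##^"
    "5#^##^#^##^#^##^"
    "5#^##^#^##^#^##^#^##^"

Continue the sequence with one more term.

Each term is the previous one with #^##^ appended.
One more step from 5#^##^#^##^#^##^#^##^ gives the answer.

5#^##^#^##^#^##^#^##^#^##^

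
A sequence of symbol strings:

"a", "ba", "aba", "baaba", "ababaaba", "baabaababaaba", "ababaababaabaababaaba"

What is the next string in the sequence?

Each term (from the third on) is the two preceding terms concatenated in order: term 3 = a·ba = aba.
Continuing: baabaababaaba · ababaababaabaababaaba gives term 8.

baabaababaabaababaababaabaababaaba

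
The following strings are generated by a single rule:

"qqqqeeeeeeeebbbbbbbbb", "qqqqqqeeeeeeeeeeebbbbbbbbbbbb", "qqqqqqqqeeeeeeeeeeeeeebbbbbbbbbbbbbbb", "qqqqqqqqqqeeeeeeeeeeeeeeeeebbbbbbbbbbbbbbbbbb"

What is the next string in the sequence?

Term n consists of 2n q's, followed by 3n+2 e's, followed by 3n+3 b's, where the shown terms are n = 2, 3, 4, 5.
At n = 6 the blocks have lengths 12, 20, 21.

qqqqqqqqqqqqeeeeeeeeeeeeeeeeeeeebbbbbbbbbbbbbbbbbbbbb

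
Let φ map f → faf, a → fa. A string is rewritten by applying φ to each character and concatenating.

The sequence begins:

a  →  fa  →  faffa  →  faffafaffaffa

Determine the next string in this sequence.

Rewriting the 13 symbols of faffafaffaffa one by one yields faf fa faf faf fa faf fa faf faf fa faf faf fa; concatenated:

faffafaffaffafaffafaffaffafaffaffa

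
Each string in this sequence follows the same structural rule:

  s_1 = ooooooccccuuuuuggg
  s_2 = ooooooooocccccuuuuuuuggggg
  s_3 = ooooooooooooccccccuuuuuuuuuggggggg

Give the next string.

The n-th term is 3n o's then n+2 c's then 2n+1 u's then 2n-1 g's, where the shown terms are n = 2, 3, 4.
For the next term, n = 5, so the run lengths are 15, 7, 11, 9.

ooooooooooooooocccccccuuuuuuuuuuuggggggggg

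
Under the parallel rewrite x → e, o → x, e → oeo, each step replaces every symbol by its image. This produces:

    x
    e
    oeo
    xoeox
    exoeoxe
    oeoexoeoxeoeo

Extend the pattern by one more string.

φ(oeoexoeoxeoeo) expands symbol-by-symbol to x oeo x oeo e x oeo x e oeo x oeo x; joining the 13 pieces gives the next term.

xoeoxoeoexoeoxeoeoxoeox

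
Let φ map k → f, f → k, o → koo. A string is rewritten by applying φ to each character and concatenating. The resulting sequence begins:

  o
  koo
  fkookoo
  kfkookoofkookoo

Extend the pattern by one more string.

Replace each of the 15 characters of kfkookoofkookoo in place — f k f koo koo f koo koo k f koo koo f koo koo — and concatenate.

fkfkookoofkookookfkookoofkookoo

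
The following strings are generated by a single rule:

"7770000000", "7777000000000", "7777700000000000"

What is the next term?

Each string has the form 7^{n} 0^{2n+1}, where the shown terms are n = 3, 4, 5.
At n = 6 the blocks have lengths 6, 13.

7777770000000000000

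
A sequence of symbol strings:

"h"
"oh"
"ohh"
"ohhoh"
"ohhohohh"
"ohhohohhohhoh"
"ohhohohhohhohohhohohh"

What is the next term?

ohhohohhohhohohhohohhohhohohhohhoh

Each term (from the third on) is the previous term followed by the one before it: term 3 = oh·h = ohh.
The next term joins ohhohohhohhohohhohohh and ohhohohhohhoh.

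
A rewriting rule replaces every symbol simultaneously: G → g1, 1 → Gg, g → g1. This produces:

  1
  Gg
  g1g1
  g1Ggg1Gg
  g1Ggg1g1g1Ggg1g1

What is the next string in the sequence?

Applying the rule to each of the 16 symbols of g1Ggg1g1g1Ggg1g1 gives the pieces g1 Gg g1 g1 g1 Gg g1 Gg g1 Gg g1 g1 g1 Gg g1 Gg, which concatenate to the answer.

g1Ggg1g1g1Ggg1Ggg1Ggg1g1g1Ggg1Gg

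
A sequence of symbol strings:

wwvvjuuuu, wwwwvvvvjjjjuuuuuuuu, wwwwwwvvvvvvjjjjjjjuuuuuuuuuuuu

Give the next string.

wwwwwwwwvvvvvvvvjjjjjjjjjjuuuuuuuuuuuuuuuu

Reading off run lengths: w runs 2, 4, 6; v runs 2, 4, 6; j runs 1, 4, 7; u runs 4, 8, 12 — each is linear in n (n = 1, 2, …).
At n = 4 the blocks have lengths 8, 8, 10, 16.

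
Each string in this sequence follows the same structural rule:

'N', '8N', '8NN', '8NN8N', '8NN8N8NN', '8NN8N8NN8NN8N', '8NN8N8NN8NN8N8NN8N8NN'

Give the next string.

Each term (from the third on) is the previous term followed by the one before it: term 3 = 8N·N = 8NN.
Continuing: 8NN8N8NN8NN8N8NN8N8NN · 8NN8N8NN8NN8N gives term 8.

8NN8N8NN8NN8N8NN8N8NN8NN8N8NN8NN8N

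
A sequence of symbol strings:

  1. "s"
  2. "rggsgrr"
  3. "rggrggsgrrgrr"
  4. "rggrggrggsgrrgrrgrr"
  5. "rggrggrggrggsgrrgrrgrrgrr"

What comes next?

Every step adds rgg to the front and grr to the end of the previous string.
So the next term is rgg·rggrggrggrggsgrrgrrgrrgrr·grr.

rggrggrggrggrggsgrrgrrgrrgrrgrr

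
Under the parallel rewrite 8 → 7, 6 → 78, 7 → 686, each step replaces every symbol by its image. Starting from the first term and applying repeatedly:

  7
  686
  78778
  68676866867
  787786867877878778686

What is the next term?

Rewriting the 21 symbols of 787786867877878778686 one by one yields 686 7 686 686 7 78 7 78 686 7 686 686 7 686 7 686 686 7 78 7 78; concatenated:

6867686686778778686768668676867686686778778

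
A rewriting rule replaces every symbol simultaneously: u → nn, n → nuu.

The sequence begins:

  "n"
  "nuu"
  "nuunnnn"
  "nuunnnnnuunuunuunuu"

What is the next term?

Rewriting the 19 symbols of nuunnnnnuunuunuunuu one by one yields nuu nn nn nuu nuu nuu nuu nuu nn nn nuu nn nn nuu nn nn nuu nn nn; concatenated:

nuunnnnnuunuunuunuunuunnnnnuunnnnnuunnnnnuunnnn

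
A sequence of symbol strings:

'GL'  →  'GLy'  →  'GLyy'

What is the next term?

Every step adds y to the end: s(k+1) = s(k)·y.
So the next term is GLyy·y.

GLyyy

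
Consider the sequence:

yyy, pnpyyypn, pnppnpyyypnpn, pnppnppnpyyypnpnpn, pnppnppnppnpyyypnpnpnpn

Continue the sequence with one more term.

pnppnppnppnppnpyyypnpnpnpnpn

Every step adds pnp to the front and pn to the end of the previous string.
So the next term is pnp·pnppnppnppnpyyypnpnpnpn·pn.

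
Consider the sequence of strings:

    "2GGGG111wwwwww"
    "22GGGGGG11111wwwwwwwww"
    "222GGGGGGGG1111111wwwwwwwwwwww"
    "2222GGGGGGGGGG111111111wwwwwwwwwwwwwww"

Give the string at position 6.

Term n consists of n 2's, followed by 2n+2 G's, followed by 2n+1 1's, followed by 3n+3 w's (n = 1, 2, …).
At n = 6 the blocks have lengths 6, 14, 13, 21.

222222GGGGGGGGGGGGGG1111111111111wwwwwwwwwwwwwwwwwwwww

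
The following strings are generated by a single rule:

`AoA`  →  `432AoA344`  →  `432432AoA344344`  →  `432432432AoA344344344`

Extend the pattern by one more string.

Every step adds 432 to the front and 344 to the end of the previous string.
Applying this once more to 432432432AoA344344344:

432432432432AoA344344344344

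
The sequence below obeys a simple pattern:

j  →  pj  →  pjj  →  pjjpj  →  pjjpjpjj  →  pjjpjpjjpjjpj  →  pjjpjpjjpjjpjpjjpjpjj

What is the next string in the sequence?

Each term (from the third on) is the previous term followed by the one before it: term 3 = pj·j = pjj.
The next term joins pjjpjpjjpjjpjpjjpjpjj and pjjpjpjjpjjpj.

pjjpjpjjpjjpjpjjpjpjjpjjpjpjjpjjpj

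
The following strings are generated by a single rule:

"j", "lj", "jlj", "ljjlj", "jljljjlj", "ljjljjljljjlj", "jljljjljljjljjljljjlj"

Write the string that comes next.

ljjljjljljjljjljljjljljjljjljljjlj

Each term (from the third on) is the two preceding terms concatenated in order: term 3 = j·lj = jlj.
The next term joins ljjljjljljjlj and jljljjljljjljjljljjlj.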